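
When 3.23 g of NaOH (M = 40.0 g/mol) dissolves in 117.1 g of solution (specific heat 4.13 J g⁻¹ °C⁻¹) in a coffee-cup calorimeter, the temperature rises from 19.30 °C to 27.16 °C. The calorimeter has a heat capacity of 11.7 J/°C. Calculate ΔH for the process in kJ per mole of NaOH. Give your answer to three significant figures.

ΔH = -48.2 kJ/mol

|ΔT| = |27.16 − 19.30| = 7.86 °C
|q_surr| = (117.1 × 4.13 + 11.7) × 7.86 = 495.323 × 7.86 = 3893 J
n(NaOH) = 3.23 / 40.0 = 0.08075 mol
Temperature rose, so q_rxn = −|q_surr| = -3.893 kJ
ΔH = q_rxn / n = -48.21 kJ/mol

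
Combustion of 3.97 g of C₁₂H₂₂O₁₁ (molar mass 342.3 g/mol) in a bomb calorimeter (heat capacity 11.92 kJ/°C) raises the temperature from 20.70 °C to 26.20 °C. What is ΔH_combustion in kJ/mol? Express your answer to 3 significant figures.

ΔH = -5650 kJ/mol

ΔT = 26.20 − 20.70 = 5.50 °C
q_cal = C_cal × ΔT = 11.92 × 5.50 = 65.56 kJ
n = 3.97 / 342.3 = 0.01160 mol
q_rxn = −q_cal = -65.56 kJ
ΔH = -65.56 / 0.01160 = -5652 kJ/mol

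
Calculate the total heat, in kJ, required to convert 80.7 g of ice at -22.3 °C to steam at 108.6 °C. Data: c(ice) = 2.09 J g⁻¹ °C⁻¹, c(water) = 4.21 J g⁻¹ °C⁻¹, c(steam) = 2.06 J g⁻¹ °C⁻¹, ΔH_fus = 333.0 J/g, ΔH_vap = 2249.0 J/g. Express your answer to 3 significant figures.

q = 248 kJ

q1 (heat ice -22.3→0.0 °C): 80.7 × 2.09 × 22.3 = 3761 J
q2 (melt at 0 °C): 80.7 × 333.0 = 26873 J
q3 (heat water 0.0→100.0 °C): 80.7 × 4.21 × 100.0 = 33975 J
q4 (vaporize at 100 °C): 80.7 × 2249.0 = 181494 J
q5 (heat steam 100.0→108.6 °C): 80.7 × 2.06 × 8.6 = 1430 J
Total: 3761 + 26873 + 33975 + 181494 + 1430 = 247533 J = 248 kJ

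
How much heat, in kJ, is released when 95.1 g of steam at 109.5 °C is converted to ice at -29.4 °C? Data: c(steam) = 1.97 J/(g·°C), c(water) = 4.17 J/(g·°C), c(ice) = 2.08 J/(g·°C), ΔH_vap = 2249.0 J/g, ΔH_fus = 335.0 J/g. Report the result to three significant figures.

q1 (cool steam 109.5→100 °C): 95.1 × 1.97 × 9.5 = 1780 J
q2 (condense at 100 °C): 95.1 × 2249.0 = 213880 J
q3 (cool water 100→0 °C): 95.1 × 4.17 × 100.0 = 39657 J
q4 (freeze at 0 °C): 95.1 × 335.0 = 31859 J
q5 (cool ice 0→-29.4 °C): 95.1 × 2.08 × 29.4 = 5816 J
Total: 1780 + 213880 + 39657 + 31859 + 5816 = 292992 J = 293 kJ

q = 293 kJ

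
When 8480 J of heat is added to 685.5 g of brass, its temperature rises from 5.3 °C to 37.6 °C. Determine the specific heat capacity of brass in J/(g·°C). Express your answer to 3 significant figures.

c = 0.383 J/(g·°C)

c = q / (m ΔT) = 8480 / (685.5 × 32.3)
c = 8480 / 22141.65 = 0.383 J/(g·°C)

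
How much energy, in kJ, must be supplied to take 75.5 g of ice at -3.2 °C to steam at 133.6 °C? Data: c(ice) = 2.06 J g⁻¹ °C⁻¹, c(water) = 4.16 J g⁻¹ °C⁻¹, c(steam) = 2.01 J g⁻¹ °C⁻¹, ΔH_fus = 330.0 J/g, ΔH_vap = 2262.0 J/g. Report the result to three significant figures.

q1 (heat ice -3.2→0.0 °C): 75.5 × 2.06 × 3.2 = 498 J
q2 (melt at 0 °C): 75.5 × 330.0 = 24915 J
q3 (heat water 0.0→100.0 °C): 75.5 × 4.16 × 100.0 = 31408 J
q4 (vaporize at 100 °C): 75.5 × 2262.0 = 170781 J
q5 (heat steam 100.0→133.6 °C): 75.5 × 2.01 × 33.6 = 5099 J
Total: 498 + 24915 + 31408 + 170781 + 5099 = 232701 J = 233 kJ

q = 233 kJ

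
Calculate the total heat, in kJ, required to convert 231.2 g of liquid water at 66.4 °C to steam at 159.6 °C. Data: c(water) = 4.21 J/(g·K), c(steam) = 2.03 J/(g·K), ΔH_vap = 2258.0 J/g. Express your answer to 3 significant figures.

q1 (heat water 66.4→100.0 °C): 231.2 × 4.21 × 33.6 = 32705 J
q2 (vaporize at 100 °C): 231.2 × 2258.0 = 522050 J
q3 (heat steam 100.0→159.6 °C): 231.2 × 2.03 × 59.6 = 27972 J
Total: 32705 + 522050 + 27972 = 582727 J = 583 kJ

q = 583 kJ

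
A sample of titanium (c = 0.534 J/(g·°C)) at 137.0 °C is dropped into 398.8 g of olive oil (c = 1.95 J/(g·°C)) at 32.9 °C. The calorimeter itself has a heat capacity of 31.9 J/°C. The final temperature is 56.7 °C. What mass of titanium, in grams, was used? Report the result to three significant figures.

q_gained = (398.8 × 1.95 + 31.9) × (56.7 − 32.9) = 19270 J
q_lost = m × 0.534 × (137.0 − 56.7) = 42.8802 m
m = 19270 / 42.8802 = 449 g

m = 449 g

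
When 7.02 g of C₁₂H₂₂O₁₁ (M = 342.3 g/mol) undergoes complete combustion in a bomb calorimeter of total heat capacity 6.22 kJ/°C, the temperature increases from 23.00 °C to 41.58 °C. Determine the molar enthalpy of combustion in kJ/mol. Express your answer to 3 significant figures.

ΔH = -5640 kJ/mol

ΔT = 41.58 − 23.00 = 18.58 °C
q_cal = C_cal × ΔT = 6.22 × 18.58 = 115.5676 kJ
n = 7.02 / 342.3 = 0.020508 mol
q_rxn = −q_cal = -115.5676 kJ
ΔH = -115.5676 / 0.020508 = -5635 kJ/mol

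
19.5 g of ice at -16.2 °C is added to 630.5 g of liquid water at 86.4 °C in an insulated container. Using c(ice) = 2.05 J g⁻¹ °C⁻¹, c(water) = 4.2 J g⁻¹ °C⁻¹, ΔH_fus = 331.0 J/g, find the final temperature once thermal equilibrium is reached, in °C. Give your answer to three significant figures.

T_f = 81.2 °C

Heat to bring ice to 0 °C and melt it: q₁ = 19.5×2.05×16.2 + 19.5×331.0 = 7102.1 J
Heat the water can supply cooling to 0 °C: 630.5×4.2×86.4 = 228796 J > q₁, so all ice melts.
Energy balance: 630.5×4.2×(86.4 − T) = 7102.1 + 19.5×4.2×(T − 0)
2648.1(86.4 − T) = 7102.1 + 81.9 T
228796 − 7102.1 = 2730.0 T
T = 221693.9 / 2730.0 = 81.21 °C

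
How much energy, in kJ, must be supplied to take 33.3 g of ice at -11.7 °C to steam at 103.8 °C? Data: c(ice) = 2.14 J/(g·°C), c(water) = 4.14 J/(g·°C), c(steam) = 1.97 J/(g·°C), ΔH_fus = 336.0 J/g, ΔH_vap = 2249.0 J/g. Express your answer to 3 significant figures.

q = 101 kJ

q1 (heat ice -11.7→0.0 °C): 33.3 × 2.14 × 11.7 = 834 J
q2 (melt at 0 °C): 33.3 × 336.0 = 11189 J
q3 (heat water 0.0→100.0 °C): 33.3 × 4.14 × 100.0 = 13786 J
q4 (vaporize at 100 °C): 33.3 × 2249.0 = 74892 J
q5 (heat steam 100.0→103.8 °C): 33.3 × 1.97 × 3.8 = 249 J
Total: 834 + 11189 + 13786 + 74892 + 249 = 100950 J = 101 kJ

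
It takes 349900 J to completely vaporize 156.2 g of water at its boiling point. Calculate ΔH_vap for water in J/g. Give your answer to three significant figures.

ΔH_vap = q / m = 349900 / 156.2 = 2240 J/g

ΔH_vap = 2240 J/g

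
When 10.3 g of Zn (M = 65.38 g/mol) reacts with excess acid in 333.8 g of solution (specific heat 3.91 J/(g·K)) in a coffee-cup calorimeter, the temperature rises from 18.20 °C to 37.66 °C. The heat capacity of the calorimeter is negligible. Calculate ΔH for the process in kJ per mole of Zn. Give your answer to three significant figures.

ΔH = -161 kJ/mol

|ΔT| = |37.66 − 18.20| = 19.46 °C
|q_surr| = (333.8 × 3.91) × 19.46 = 1305.158 × 19.46 = 25400 J
n(Zn) = 10.3 / 65.38 = 0.1575 mol
Temperature rose, so q_rxn = −|q_surr| = -25.40 kJ
ΔH = q_rxn / n = -161.3 kJ/mol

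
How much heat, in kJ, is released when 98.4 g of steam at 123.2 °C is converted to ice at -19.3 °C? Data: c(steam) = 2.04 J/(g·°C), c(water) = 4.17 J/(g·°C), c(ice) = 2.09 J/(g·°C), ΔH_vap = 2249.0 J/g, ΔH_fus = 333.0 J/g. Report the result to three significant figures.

q1 (cool steam 123.2→100 °C): 98.4 × 2.04 × 23.2 = 4657 J
q2 (condense at 100 °C): 98.4 × 2249.0 = 221302 J
q3 (cool water 100→0 °C): 98.4 × 4.17 × 100.0 = 41033 J
q4 (freeze at 0 °C): 98.4 × 333.0 = 32767 J
q5 (cool ice 0→-19.3 °C): 98.4 × 2.09 × 19.3 = 3969 J
Total: 4657 + 221302 + 41033 + 32767 + 3969 = 303728 J = 304 kJ

q = 304 kJ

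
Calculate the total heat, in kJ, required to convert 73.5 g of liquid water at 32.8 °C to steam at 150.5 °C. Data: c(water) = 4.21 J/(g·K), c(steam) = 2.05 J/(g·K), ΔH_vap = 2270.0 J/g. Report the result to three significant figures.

q = 195 kJ

q1 (heat water 32.8→100.0 °C): 73.5 × 4.21 × 67.2 = 20794 J
q2 (vaporize at 100 °C): 73.5 × 2270.0 = 166845 J
q3 (heat steam 100.0→150.5 °C): 73.5 × 2.05 × 50.5 = 7609 J
Total: 20794 + 166845 + 7609 = 195248 J = 195 kJ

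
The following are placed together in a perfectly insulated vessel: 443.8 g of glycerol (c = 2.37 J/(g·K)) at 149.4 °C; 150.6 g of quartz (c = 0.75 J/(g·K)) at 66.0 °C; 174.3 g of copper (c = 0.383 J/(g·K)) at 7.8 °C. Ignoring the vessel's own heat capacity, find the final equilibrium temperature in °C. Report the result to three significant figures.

T_f = 134 °C

Σ mᵢcᵢ(T − Tᵢ) = 0  ⇒  T = Σ mᵢcᵢTᵢ / Σ mᵢcᵢ
Σ mᵢcᵢ = 443.8×2.37 + 150.6×0.75 + 174.3×0.383 = 1231.5129
Σ mᵢcᵢTᵢ = 1051.806×149.4 + 112.95×66.0 + 66.7569×7.8 = 165120
T = 165120 / 1231.5129 = 134.1 °C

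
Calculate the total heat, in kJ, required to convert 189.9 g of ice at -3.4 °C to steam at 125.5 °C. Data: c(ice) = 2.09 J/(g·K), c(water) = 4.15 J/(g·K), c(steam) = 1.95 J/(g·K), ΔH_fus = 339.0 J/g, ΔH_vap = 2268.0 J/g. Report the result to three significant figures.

q = 585 kJ

q1 (heat ice -3.4→0.0 °C): 189.9 × 2.09 × 3.4 = 1349 J
q2 (melt at 0 °C): 189.9 × 339.0 = 64376 J
q3 (heat water 0.0→100.0 °C): 189.9 × 4.15 × 100.0 = 78809 J
q4 (vaporize at 100 °C): 189.9 × 2268.0 = 430693 J
q5 (heat steam 100.0→125.5 °C): 189.9 × 1.95 × 25.5 = 9443 J
Total: 1349 + 64376 + 78809 + 430693 + 9443 = 584670 J = 585 kJ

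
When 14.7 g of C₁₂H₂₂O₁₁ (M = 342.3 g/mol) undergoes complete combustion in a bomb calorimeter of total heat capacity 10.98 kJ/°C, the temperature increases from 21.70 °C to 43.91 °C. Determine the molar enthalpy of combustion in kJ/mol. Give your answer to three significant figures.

ΔH = -5680 kJ/mol

ΔT = 43.91 − 21.70 = 22.21 °C
q_cal = C_cal × ΔT = 10.98 × 22.21 = 243.8658 kJ
n = 14.7 / 342.3 = 0.04294 mol
q_rxn = −q_cal = -243.8658 kJ
ΔH = -243.8658 / 0.04294 = -5679 kJ/mol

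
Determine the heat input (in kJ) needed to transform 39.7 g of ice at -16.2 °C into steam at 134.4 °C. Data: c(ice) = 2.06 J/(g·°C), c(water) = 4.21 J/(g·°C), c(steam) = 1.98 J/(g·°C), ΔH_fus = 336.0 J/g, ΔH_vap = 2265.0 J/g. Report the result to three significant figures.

q = 124 kJ

q1 (heat ice -16.2→0.0 °C): 39.7 × 2.06 × 16.2 = 1325 J
q2 (melt at 0 °C): 39.7 × 336.0 = 13339 J
q3 (heat water 0.0→100.0 °C): 39.7 × 4.21 × 100.0 = 16714 J
q4 (vaporize at 100 °C): 39.7 × 2265.0 = 89921 J
q5 (heat steam 100.0→134.4 °C): 39.7 × 1.98 × 34.4 = 2704 J
Total: 1325 + 13339 + 16714 + 89921 + 2704 = 124003 J = 124 kJ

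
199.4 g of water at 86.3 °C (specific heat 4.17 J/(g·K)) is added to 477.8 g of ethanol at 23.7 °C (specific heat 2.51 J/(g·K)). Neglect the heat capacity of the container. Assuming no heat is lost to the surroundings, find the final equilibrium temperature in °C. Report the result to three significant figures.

T_f = 49.3 °C

Heat lost by water = heat gained by ethanol.
(199.4)(4.17)(86.3 − T) = (477.8)(2.51)(T − 23.7)
831.498 (86.3 − T) = 1199.278 (T − 23.7)
71758 − 831.498 T = 1199.278 T − 28423
100181 = 2030.776 T
T = 49.33 °C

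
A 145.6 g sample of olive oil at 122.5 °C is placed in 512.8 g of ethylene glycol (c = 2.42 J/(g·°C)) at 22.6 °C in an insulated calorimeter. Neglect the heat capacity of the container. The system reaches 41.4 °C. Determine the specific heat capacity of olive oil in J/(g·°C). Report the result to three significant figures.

q_gained = (512.8 × 2.42) × (41.4 − 22.6) = 23330 J
q_lost = 145.6 × c × (122.5 − 41.4) = 11808.16 c
Set equal: c = 23330 / 11808.16 = 1.98 J/(g·°C)

c = 1.98 J/(g·°C)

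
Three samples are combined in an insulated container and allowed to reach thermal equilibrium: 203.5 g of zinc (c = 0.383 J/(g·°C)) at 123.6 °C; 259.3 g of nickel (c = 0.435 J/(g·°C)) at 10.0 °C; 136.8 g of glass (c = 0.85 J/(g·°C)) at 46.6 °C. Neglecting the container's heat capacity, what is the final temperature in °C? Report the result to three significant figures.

T_f = 52.7 °C

Σ mᵢcᵢ(T − Tᵢ) = 0  ⇒  T = Σ mᵢcᵢTᵢ / Σ mᵢcᵢ
Σ mᵢcᵢ = 203.5×0.383 + 259.3×0.435 + 136.8×0.85 = 307.0160
Σ mᵢcᵢTᵢ = 77.9405×123.6 + 112.7955×10.0 + 116.28×46.6 = 16180
T = 16180 / 307.0160 = 52.70 °C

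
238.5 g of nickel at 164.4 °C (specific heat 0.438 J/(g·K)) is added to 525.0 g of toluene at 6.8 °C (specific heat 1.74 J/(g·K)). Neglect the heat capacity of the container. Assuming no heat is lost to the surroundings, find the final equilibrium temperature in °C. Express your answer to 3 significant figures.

Heat lost by nickel = heat gained by toluene.
(238.5)(0.438)(164.4 − T) = (525.0)(1.74)(T − 6.8)
104.463 (164.4 − T) = 913.5 (T − 6.8)
17174 − 104.463 T = 913.5 T − 6211.8
23385.8 = 1017.963 T
T = 22.97 °C

T_f = 23.0 °C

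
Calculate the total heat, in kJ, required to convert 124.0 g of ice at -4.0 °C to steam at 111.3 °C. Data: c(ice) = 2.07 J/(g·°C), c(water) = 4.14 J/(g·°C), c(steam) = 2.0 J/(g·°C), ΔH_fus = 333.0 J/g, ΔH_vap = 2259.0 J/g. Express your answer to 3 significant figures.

q1 (heat ice -4.0→0.0 °C): 124.0 × 2.07 × 4.0 = 1027 J
q2 (melt at 0 °C): 124.0 × 333.0 = 41292 J
q3 (heat water 0.0→100.0 °C): 124.0 × 4.14 × 100.0 = 51336 J
q4 (vaporize at 100 °C): 124.0 × 2259.0 = 280116 J
q5 (heat steam 100.0→111.3 °C): 124.0 × 2.0 × 11.3 = 2802 J
Total: 1027 + 41292 + 51336 + 280116 + 2802 = 376573 J = 377 kJ

q = 377 kJ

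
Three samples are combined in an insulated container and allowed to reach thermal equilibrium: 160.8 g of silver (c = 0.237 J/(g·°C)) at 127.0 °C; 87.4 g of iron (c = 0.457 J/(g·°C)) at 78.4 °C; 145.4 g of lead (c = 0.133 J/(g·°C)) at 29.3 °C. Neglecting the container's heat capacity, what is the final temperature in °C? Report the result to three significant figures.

Σ mᵢcᵢ(T − Tᵢ) = 0  ⇒  T = Σ mᵢcᵢTᵢ / Σ mᵢcᵢ
Σ mᵢcᵢ = 160.8×0.237 + 87.4×0.457 + 145.4×0.133 = 97.3896
Σ mᵢcᵢTᵢ = 38.1096×127.0 + 39.9418×78.4 + 19.3382×29.3 = 8538.0
T = 8538.0 / 97.3896 = 87.67 °C

T_f = 87.7 °C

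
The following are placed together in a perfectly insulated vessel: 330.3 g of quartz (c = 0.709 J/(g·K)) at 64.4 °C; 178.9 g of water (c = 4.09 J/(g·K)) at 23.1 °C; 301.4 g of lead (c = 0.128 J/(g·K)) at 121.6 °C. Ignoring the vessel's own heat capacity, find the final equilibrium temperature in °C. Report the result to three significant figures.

Σ mᵢcᵢ(T − Tᵢ) = 0  ⇒  T = Σ mᵢcᵢTᵢ / Σ mᵢcᵢ
Σ mᵢcᵢ = 330.3×0.709 + 178.9×4.09 + 301.4×0.128 = 1004.4629
Σ mᵢcᵢTᵢ = 234.1827×64.4 + 731.701×23.1 + 38.5792×121.6 = 36675
T = 36675 / 1004.4629 = 36.51 °C

T_f = 36.5 °C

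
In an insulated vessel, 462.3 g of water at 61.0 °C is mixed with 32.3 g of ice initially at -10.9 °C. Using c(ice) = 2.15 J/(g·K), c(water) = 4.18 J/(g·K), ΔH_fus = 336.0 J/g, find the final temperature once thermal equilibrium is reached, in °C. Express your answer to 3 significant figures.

T_f = 51.4 °C

Heat to bring ice to 0 °C and melt it: q₁ = 32.3×2.15×10.9 + 32.3×336.0 = 11610 J
Heat the water can supply cooling to 0 °C: 462.3×4.18×61.0 = 117877 J > q₁, so all ice melts.
Energy balance: 462.3×4.18×(61.0 − T) = 11610 + 32.3×4.18×(T − 0)
1932.414(61.0 − T) = 11610 + 135.014 T
117877 − 11610 = 2067.428 T
T = 106267 / 2067.428 = 51.40 °C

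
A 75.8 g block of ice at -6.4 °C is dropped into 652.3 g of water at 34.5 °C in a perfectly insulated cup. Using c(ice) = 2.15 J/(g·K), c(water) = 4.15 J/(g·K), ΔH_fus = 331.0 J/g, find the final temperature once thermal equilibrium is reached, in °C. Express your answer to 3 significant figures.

T_f = 22.3 °C

Heat to bring ice to 0 °C and melt it: q₁ = 75.8×2.15×6.4 + 75.8×331.0 = 26133 J
Heat the water can supply cooling to 0 °C: 652.3×4.15×34.5 = 93393.1 J > q₁, so all ice melts.
Energy balance: 652.3×4.15×(34.5 − T) = 26133 + 75.8×4.15×(T − 0)
2707.045(34.5 − T) = 26133 + 314.57 T
93393.1 − 26133 = 3021.615 T
T = 67260.1 / 3021.615 = 22.26 °C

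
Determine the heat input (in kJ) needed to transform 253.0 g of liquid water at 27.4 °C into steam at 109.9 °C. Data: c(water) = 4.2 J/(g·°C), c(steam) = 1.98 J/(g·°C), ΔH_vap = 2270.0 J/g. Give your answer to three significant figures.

q1 (heat water 27.4→100.0 °C): 253.0 × 4.2 × 72.6 = 77145 J
q2 (vaporize at 100 °C): 253.0 × 2270.0 = 574310 J
q3 (heat steam 100.0→109.9 °C): 253.0 × 1.98 × 9.9 = 4959 J
Total: 77145 + 574310 + 4959 = 656414 J = 656 kJ

q = 656 kJ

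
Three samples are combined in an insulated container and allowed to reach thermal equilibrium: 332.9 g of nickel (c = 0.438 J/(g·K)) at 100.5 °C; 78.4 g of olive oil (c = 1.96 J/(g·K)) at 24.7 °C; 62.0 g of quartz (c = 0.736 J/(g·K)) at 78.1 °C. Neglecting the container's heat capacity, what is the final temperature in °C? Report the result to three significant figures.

Σ mᵢcᵢ(T − Tᵢ) = 0  ⇒  T = Σ mᵢcᵢTᵢ / Σ mᵢcᵢ
Σ mᵢcᵢ = 332.9×0.438 + 78.4×1.96 + 62.0×0.736 = 345.1062
Σ mᵢcᵢTᵢ = 145.8102×100.5 + 153.664×24.7 + 45.632×78.1 = 22013
T = 22013 / 345.1062 = 63.79 °C

T_f = 63.8 °C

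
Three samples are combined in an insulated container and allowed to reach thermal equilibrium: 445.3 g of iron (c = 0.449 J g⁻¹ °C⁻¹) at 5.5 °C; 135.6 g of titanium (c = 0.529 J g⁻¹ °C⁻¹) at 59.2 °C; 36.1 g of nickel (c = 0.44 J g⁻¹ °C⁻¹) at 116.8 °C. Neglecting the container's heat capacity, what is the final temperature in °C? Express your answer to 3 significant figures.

T_f = 25.0 °C

Σ mᵢcᵢ(T − Tᵢ) = 0  ⇒  T = Σ mᵢcᵢTᵢ / Σ mᵢcᵢ
Σ mᵢcᵢ = 445.3×0.449 + 135.6×0.529 + 36.1×0.44 = 287.5561
Σ mᵢcᵢTᵢ = 199.9397×5.5 + 71.7324×59.2 + 15.884×116.8 = 7201.5
T = 7201.5 / 287.5561 = 25.04 °C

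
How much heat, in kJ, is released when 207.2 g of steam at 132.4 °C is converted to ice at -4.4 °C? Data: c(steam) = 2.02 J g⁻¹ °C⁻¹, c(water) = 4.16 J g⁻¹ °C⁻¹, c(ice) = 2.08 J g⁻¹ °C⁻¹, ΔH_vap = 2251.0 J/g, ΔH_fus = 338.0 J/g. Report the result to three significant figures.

q = 638 kJ

q1 (cool steam 132.4→100 °C): 207.2 × 2.02 × 32.4 = 13561 J
q2 (condense at 100 °C): 207.2 × 2251.0 = 466407 J
q3 (cool water 100→0 °C): 207.2 × 4.16 × 100.0 = 86195 J
q4 (freeze at 0 °C): 207.2 × 338.0 = 70034 J
q5 (cool ice 0→-4.4 °C): 207.2 × 2.08 × 4.4 = 1896 J
Total: 13561 + 466407 + 86195 + 70034 + 1896 = 638093 J = 638 kJ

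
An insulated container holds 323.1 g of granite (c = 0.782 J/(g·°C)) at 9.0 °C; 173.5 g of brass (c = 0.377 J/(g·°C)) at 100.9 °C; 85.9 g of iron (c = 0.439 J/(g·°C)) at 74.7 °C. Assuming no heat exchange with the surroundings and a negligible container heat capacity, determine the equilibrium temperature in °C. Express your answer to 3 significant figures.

T_f = 32.9 °C

Σ mᵢcᵢ(T − Tᵢ) = 0  ⇒  T = Σ mᵢcᵢTᵢ / Σ mᵢcᵢ
Σ mᵢcᵢ = 323.1×0.782 + 173.5×0.377 + 85.9×0.439 = 355.7838
Σ mᵢcᵢTᵢ = 252.6642×9.0 + 65.4095×100.9 + 37.7101×74.7 = 11691
T = 11691 / 355.7838 = 32.86 °C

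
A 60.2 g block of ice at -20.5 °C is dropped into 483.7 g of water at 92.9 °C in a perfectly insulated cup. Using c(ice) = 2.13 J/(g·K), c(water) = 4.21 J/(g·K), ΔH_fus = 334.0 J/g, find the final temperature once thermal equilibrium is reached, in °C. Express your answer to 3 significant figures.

Heat to bring ice to 0 °C and melt it: q₁ = 60.2×2.13×20.5 + 60.2×334.0 = 22735 J
Heat the water can supply cooling to 0 °C: 483.7×4.21×92.9 = 189179 J > q₁, so all ice melts.
Energy balance: 483.7×4.21×(92.9 − T) = 22735 + 60.2×4.21×(T − 0)
2036.377(92.9 − T) = 22735 + 253.442 T
189179 − 22735 = 2289.819 T
T = 166444 / 2289.819 = 72.69 °C

T_f = 72.7 °C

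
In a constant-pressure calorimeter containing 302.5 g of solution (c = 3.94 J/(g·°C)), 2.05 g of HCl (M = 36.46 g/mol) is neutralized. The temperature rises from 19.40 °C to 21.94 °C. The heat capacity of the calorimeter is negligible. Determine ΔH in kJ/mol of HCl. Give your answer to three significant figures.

ΔH = -53.8 kJ/mol

|ΔT| = |21.94 − 19.40| = 2.54 °C
|q_surr| = (302.5 × 3.94) × 2.54 = 1191.85 × 2.54 = 3027 J
n(HCl) = 2.05 / 36.46 = 0.05623 mol
Temperature rose, so q_rxn = −|q_surr| = -3.027 kJ
ΔH = q_rxn / n = -53.83 kJ/mol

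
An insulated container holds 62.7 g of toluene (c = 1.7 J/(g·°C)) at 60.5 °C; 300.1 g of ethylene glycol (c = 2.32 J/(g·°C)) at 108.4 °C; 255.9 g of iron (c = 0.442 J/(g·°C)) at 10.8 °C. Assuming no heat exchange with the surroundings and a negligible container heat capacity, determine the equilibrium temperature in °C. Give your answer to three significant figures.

T_f = 90.8 °C

Σ mᵢcᵢ(T − Tᵢ) = 0  ⇒  T = Σ mᵢcᵢTᵢ / Σ mᵢcᵢ
Σ mᵢcᵢ = 62.7×1.7 + 300.1×2.32 + 255.9×0.442 = 915.9298
Σ mᵢcᵢTᵢ = 106.59×60.5 + 696.232×108.4 + 113.1078×10.8 = 83142
T = 83142 / 915.9298 = 90.77 °C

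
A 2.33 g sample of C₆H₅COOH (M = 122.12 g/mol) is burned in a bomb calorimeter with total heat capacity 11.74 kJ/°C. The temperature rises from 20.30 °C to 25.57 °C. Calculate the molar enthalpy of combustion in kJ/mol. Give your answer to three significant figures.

ΔH = -3240 kJ/mol

ΔT = 25.57 − 20.30 = 5.27 °C
q_cal = C_cal × ΔT = 11.74 × 5.27 = 61.8698 kJ
n = 2.33 / 122.12 = 0.01908 mol
q_rxn = −q_cal = -61.8698 kJ
ΔH = -61.8698 / 0.01908 = -3243 kJ/mol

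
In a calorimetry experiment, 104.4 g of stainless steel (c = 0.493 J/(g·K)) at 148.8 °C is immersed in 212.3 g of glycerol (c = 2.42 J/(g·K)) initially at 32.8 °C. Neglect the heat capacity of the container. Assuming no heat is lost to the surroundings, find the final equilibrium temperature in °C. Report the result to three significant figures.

Heat lost by stainless steel = heat gained by glycerol.
(104.4)(0.493)(148.8 − T) = (212.3)(2.42)(T − 32.8)
51.4692 (148.8 − T) = 513.766 (T − 32.8)
7658.6 − 51.4692 T = 513.766 T − 16852
24510.6 = 565.2352 T
T = 43.36 °C

T_f = 43.4 °C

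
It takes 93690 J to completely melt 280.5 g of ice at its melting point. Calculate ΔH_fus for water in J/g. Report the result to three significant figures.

ΔH_fus = q / m = 93690 / 280.5 = 334 J/g

ΔH_fus = 334 J/g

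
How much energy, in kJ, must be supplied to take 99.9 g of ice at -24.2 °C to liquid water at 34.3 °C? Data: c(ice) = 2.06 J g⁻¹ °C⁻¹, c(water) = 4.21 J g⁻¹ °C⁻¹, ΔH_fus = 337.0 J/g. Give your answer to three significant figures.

q1 (heat ice -24.2→0.0 °C): 99.9 × 2.06 × 24.2 = 4980 J
q2 (melt at 0 °C): 99.9 × 337.0 = 33666 J
q3 (heat water 0.0→34.3 °C): 99.9 × 4.21 × 34.3 = 14426 J
Total: 4980 + 33666 + 14426 = 53072 J = 53.1 kJ

q = 53.1 kJ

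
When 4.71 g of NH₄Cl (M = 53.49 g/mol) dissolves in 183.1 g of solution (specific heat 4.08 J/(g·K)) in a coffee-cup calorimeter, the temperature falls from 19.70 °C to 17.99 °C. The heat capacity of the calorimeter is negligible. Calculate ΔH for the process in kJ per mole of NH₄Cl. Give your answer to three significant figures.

ΔH = 14.5 kJ/mol

|ΔT| = |17.99 − 19.70| = 1.71 °C
|q_surr| = (183.1 × 4.08) × 1.71 = 747.048 × 1.71 = 1277 J
n(NH₄Cl) = 4.71 / 53.49 = 0.08805 mol
Temperature fell, so q_rxn = +|q_surr| = 1.277 kJ
ΔH = q_rxn / n = 14.50 kJ/mol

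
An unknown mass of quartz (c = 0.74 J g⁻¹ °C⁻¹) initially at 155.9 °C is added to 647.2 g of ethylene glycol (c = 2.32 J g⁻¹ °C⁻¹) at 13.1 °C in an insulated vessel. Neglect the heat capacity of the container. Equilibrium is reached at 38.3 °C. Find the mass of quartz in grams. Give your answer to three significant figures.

q_gained = (647.2 × 2.32) × (38.3 − 13.1) = 37840 J
q_lost = m × 0.74 × (155.9 − 38.3) = 87.024 m
m = 37840 / 87.024 = 435 g

m = 435 g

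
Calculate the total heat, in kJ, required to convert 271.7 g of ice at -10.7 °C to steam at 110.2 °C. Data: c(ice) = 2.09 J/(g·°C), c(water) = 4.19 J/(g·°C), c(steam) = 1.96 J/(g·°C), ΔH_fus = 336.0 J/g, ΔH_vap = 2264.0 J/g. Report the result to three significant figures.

q = 832 kJ

q1 (heat ice -10.7→0.0 °C): 271.7 × 2.09 × 10.7 = 6076 J
q2 (melt at 0 °C): 271.7 × 336.0 = 91291 J
q3 (heat water 0.0→100.0 °C): 271.7 × 4.19 × 100.0 = 113842 J
q4 (vaporize at 100 °C): 271.7 × 2264.0 = 615129 J
q5 (heat steam 100.0→110.2 °C): 271.7 × 1.96 × 10.2 = 5432 J
Total: 6076 + 91291 + 113842 + 615129 + 5432 = 831770 J = 832 kJ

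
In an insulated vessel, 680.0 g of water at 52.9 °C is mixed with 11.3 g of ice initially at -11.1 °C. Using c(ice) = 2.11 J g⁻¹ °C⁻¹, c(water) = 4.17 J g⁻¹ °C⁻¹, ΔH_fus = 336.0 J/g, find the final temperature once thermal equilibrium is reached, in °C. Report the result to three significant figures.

T_f = 50.6 °C

Heat to bring ice to 0 °C and melt it: q₁ = 11.3×2.11×11.1 + 11.3×336.0 = 4061.5 J
Heat the water can supply cooling to 0 °C: 680.0×4.17×52.9 = 150003 J > q₁, so all ice melts.
Energy balance: 680.0×4.17×(52.9 − T) = 4061.5 + 11.3×4.17×(T − 0)
2835.6(52.9 − T) = 4061.5 + 47.121 T
150003 − 4061.5 = 2882.721 T
T = 145941.5 / 2882.721 = 50.63 °C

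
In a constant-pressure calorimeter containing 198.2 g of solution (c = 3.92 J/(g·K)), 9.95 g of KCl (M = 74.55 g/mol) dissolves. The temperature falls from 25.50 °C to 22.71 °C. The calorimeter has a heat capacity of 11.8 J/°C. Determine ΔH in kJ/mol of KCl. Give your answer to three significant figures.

ΔH = 16.5 kJ/mol

|ΔT| = |22.71 − 25.50| = 2.79 °C
|q_surr| = (198.2 × 3.92 + 11.8) × 2.79 = 788.744 × 2.79 = 2201 J
n(KCl) = 9.95 / 74.55 = 0.1335 mol
Temperature fell, so q_rxn = +|q_surr| = 2.201 kJ
ΔH = q_rxn / n = 16.49 kJ/mol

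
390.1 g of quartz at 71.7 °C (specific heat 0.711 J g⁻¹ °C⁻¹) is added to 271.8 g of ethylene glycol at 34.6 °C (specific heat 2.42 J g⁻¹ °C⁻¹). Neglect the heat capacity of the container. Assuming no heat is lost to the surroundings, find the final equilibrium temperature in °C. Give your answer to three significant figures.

T_f = 45.6 °C

Heat lost by quartz = heat gained by ethylene glycol.
(390.1)(0.711)(71.7 − T) = (271.8)(2.42)(T − 34.6)
277.3611 (71.7 − T) = 657.756 (T − 34.6)
19887 − 277.3611 T = 657.756 T − 22758
42645 = 935.1171 T
T = 45.60 °C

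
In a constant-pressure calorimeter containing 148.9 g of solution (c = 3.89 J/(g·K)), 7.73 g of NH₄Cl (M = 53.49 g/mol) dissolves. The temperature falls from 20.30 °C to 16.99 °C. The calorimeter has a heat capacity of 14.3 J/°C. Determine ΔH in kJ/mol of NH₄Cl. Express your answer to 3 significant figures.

ΔH = 13.6 kJ/mol

|ΔT| = |16.99 − 20.30| = 3.31 °C
|q_surr| = (148.9 × 3.89 + 14.3) × 3.31 = 593.521 × 3.31 = 1965 J
n(NH₄Cl) = 7.73 / 53.49 = 0.1445 mol
Temperature fell, so q_rxn = +|q_surr| = 1.965 kJ
ΔH = q_rxn / n = 13.60 kJ/mol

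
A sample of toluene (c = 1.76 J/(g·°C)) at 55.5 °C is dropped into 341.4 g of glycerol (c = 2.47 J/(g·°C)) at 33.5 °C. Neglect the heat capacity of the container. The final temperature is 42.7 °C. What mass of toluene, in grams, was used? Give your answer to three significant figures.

m = 344 g

q_gained = (341.4 × 2.47) × (42.7 − 33.5) = 7758 J
q_lost = m × 1.76 × (55.5 − 42.7) = 22.528 m
m = 7758 / 22.528 = 344 g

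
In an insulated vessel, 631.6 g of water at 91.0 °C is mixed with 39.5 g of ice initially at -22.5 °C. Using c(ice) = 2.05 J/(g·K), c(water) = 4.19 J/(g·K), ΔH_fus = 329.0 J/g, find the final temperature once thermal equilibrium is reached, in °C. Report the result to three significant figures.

Heat to bring ice to 0 °C and melt it: q₁ = 39.5×2.05×22.5 + 39.5×329.0 = 14817 J
Heat the water can supply cooling to 0 °C: 631.6×4.19×91.0 = 240823 J > q₁, so all ice melts.
Energy balance: 631.6×4.19×(91.0 − T) = 14817 + 39.5×4.19×(T − 0)
2646.404(91.0 − T) = 14817 + 165.505 T
240823 − 14817 = 2811.909 T
T = 226006 / 2811.909 = 80.37 °C

T_f = 80.4 °C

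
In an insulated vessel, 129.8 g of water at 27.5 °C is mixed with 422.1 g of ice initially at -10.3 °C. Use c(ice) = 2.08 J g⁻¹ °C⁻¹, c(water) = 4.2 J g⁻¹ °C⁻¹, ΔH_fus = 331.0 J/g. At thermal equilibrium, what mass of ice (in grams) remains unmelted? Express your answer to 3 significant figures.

Heat to warm all ice to 0 °C: 422.1×2.08×10.3 = 9043.1 J
Heat released by water cooling to 0 °C: 129.8×4.2×27.5 = 14992 J
14992 J < 9043.1 + 422.1×331.0 = 148758.2 J, so not all ice melts; final T = 0 °C.
Heat left for melting: 14992 − 9043.1 = 5948.9 J
Mass melted = 5948.9 / 331.0 = 17.97 g
Ice remaining = 422.1 − 17.97 = 404.13 g

m_ice remaining = 404 g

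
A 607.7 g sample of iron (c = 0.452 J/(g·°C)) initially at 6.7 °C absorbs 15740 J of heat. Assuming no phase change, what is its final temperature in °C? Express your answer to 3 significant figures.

T_f = 64.0 °C

ΔT = q / (m c) = 15740 / (607.7 × 0.452) = 57.30 °C
T_f = 6.7 + 57.30 = 64.00 °C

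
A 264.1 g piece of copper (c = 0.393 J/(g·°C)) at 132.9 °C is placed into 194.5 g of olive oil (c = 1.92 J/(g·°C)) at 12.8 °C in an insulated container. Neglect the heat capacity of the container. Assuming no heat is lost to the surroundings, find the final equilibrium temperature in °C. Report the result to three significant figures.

Heat lost by copper = heat gained by olive oil.
(264.1)(0.393)(132.9 − T) = (194.5)(1.92)(T − 12.8)
103.7913 (132.9 − T) = 373.44 (T − 12.8)
13794 − 103.7913 T = 373.44 T − 4780.0
18574.0 = 477.2313 T
T = 38.92 °C

T_f = 38.9 °C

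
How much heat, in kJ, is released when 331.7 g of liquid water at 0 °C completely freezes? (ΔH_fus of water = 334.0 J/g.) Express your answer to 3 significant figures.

q = m × ΔH_fus = 331.7 × 334.0 = 110800 J = 111 kJ

q = 111 kJ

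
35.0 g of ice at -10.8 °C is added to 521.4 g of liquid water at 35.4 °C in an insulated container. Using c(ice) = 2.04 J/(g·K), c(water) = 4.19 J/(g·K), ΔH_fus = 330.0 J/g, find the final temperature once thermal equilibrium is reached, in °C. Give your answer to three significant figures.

Heat to bring ice to 0 °C and melt it: q₁ = 35.0×2.04×10.8 + 35.0×330.0 = 12321 J
Heat the water can supply cooling to 0 °C: 521.4×4.19×35.4 = 77337.2 J > q₁, so all ice melts.
Energy balance: 521.4×4.19×(35.4 − T) = 12321 + 35.0×4.19×(T − 0)
2184.666(35.4 − T) = 12321 + 146.65 T
77337.2 − 12321 = 2331.316 T
T = 65016.2 / 2331.316 = 27.89 °C

T_f = 27.9 °C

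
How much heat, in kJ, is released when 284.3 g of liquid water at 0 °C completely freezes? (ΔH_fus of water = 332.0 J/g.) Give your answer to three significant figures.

q = m × ΔH_fus = 284.3 × 332.0 = 94390 J = 94.4 kJ

q = 94.4 kJ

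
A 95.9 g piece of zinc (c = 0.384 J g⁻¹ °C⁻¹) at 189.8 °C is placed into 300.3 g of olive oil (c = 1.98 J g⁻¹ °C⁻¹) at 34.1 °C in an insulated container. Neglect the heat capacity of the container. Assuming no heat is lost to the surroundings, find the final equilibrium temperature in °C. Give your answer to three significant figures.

Heat lost by zinc = heat gained by olive oil.
(95.9)(0.384)(189.8 − T) = (300.3)(1.98)(T − 34.1)
36.8256 (189.8 − T) = 594.594 (T − 34.1)
6989.5 − 36.8256 T = 594.594 T − 20276
27265.5 = 631.4196 T
T = 43.18 °C

T_f = 43.2 °C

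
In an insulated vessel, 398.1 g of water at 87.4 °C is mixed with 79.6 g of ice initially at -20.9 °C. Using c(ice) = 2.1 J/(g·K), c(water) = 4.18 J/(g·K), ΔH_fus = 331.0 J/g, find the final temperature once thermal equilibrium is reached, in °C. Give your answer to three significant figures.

Heat to bring ice to 0 °C and melt it: q₁ = 79.6×2.1×20.9 + 79.6×331.0 = 29841 J
Heat the water can supply cooling to 0 °C: 398.1×4.18×87.4 = 145439 J > q₁, so all ice melts.
Energy balance: 398.1×4.18×(87.4 − T) = 29841 + 79.6×4.18×(T − 0)
1664.058(87.4 − T) = 29841 + 332.728 T
145439 − 29841 = 1996.786 T
T = 115598 / 1996.786 = 57.89 °C

T_f = 57.9 °C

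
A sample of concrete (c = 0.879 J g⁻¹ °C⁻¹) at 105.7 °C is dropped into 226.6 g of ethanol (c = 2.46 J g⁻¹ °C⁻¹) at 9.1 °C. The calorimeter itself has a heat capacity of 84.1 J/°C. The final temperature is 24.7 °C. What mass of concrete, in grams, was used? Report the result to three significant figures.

q_gained = (226.6 × 2.46 + 84.1) × (24.7 − 9.1) = 10010 J
q_lost = m × 0.879 × (105.7 − 24.7) = 71.199 m
m = 10010 / 71.199 = 141 g

m = 141 g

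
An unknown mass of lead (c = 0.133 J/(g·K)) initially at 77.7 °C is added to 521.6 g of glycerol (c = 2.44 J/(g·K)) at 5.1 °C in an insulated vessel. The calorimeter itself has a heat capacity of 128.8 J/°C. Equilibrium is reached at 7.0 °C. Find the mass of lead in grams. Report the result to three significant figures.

m = 283 g

q_gained = (521.6 × 2.44 + 128.8) × (7.0 − 5.1) = 2663 J
q_lost = m × 0.133 × (77.7 − 7.0) = 9.4031 m
m = 2663 / 9.4031 = 283 g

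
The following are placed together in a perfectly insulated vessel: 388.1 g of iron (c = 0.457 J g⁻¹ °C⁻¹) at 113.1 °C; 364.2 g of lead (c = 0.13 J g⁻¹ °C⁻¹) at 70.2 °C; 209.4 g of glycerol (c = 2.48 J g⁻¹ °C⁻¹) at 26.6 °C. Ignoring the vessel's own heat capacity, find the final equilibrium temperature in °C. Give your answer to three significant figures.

Σ mᵢcᵢ(T − Tᵢ) = 0  ⇒  T = Σ mᵢcᵢTᵢ / Σ mᵢcᵢ
Σ mᵢcᵢ = 388.1×0.457 + 364.2×0.13 + 209.4×2.48 = 744.0197
Σ mᵢcᵢTᵢ = 177.3617×113.1 + 47.346×70.2 + 519.312×26.6 = 37197
T = 37197 / 744.0197 = 49.99 °C

T_f = 50.0 °C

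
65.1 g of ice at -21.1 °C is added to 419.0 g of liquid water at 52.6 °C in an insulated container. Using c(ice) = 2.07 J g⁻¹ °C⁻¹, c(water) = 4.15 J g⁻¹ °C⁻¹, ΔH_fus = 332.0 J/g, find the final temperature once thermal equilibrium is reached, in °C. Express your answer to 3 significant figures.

Heat to bring ice to 0 °C and melt it: q₁ = 65.1×2.07×21.1 + 65.1×332.0 = 24457 J
Heat the water can supply cooling to 0 °C: 419.0×4.15×52.6 = 91463.5 J > q₁, so all ice melts.
Energy balance: 419.0×4.15×(52.6 − T) = 24457 + 65.1×4.15×(T − 0)
1738.85(52.6 − T) = 24457 + 270.165 T
91463.5 − 24457 = 2009.015 T
T = 67006.5 / 2009.015 = 33.35 °C

T_f = 33.4 °C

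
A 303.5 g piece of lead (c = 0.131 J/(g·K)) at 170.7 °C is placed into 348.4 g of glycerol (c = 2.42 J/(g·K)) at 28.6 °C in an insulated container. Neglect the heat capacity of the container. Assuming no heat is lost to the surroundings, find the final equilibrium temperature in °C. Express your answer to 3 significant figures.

Heat lost by lead = heat gained by glycerol.
(303.5)(0.131)(170.7 − T) = (348.4)(2.42)(T − 28.6)
39.7585 (170.7 − T) = 843.128 (T − 28.6)
6786.8 − 39.7585 T = 843.128 T − 24113
30899.8 = 882.8865 T
T = 35.00 °C

T_f = 35.0 °C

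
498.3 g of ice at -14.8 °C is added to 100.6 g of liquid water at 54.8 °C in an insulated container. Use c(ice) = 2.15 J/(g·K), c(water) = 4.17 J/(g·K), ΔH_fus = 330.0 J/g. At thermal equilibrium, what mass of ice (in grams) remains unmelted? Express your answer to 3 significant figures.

m_ice remaining = 477 g

Heat to warm all ice to 0 °C: 498.3×2.15×14.8 = 15856 J
Heat released by water cooling to 0 °C: 100.6×4.17×54.8 = 22989 J
22989 J < 15856 + 498.3×330.0 = 180295 J, so not all ice melts; final T = 0 °C.
Heat left for melting: 22989 − 15856 = 7133 J
Mass melted = 7133 / 330.0 = 21.62 g
Ice remaining = 498.3 − 21.62 = 476.68 g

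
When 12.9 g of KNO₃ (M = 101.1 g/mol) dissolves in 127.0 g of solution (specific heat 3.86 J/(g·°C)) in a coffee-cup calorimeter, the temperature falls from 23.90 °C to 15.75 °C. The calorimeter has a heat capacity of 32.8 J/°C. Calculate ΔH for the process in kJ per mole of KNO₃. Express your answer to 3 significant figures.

ΔH = 33.4 kJ/mol

|ΔT| = |15.75 − 23.90| = 8.15 °C
|q_surr| = (127.0 × 3.86 + 32.8) × 8.15 = 523.02 × 8.15 = 4263 J
n(KNO₃) = 12.9 / 101.1 = 0.1276 mol
Temperature fell, so q_rxn = +|q_surr| = 4.263 kJ
ΔH = q_rxn / n = 33.41 kJ/mol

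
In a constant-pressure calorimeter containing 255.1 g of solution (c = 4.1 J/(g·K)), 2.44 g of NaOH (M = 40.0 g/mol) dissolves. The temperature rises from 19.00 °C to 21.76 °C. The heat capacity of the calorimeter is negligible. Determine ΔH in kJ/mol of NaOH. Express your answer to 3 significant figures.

ΔH = -47.3 kJ/mol

|ΔT| = |21.76 − 19.00| = 2.76 °C
|q_surr| = (255.1 × 4.1) × 2.76 = 1045.91 × 2.76 = 2887 J
n(NaOH) = 2.44 / 40.0 = 0.06100 mol
Temperature rose, so q_rxn = −|q_surr| = -2.887 kJ
ΔH = q_rxn / n = -47.33 kJ/mol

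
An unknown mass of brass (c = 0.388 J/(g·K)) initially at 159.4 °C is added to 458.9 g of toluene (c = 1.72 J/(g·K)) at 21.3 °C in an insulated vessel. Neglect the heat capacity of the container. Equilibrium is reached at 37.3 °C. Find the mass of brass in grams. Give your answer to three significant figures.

m = 267 g

q_gained = (458.9 × 1.72) × (37.3 − 21.3) = 12630 J
q_lost = m × 0.388 × (159.4 − 37.3) = 47.3748 m
m = 12630 / 47.3748 = 267 g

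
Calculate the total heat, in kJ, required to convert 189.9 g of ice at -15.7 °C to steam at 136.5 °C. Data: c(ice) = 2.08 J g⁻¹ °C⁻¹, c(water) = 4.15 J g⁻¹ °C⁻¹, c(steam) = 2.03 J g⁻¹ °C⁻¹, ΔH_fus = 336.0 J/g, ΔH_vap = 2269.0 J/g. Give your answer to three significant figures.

q = 594 kJ

q1 (heat ice -15.7→0.0 °C): 189.9 × 2.08 × 15.7 = 6201 J
q2 (melt at 0 °C): 189.9 × 336.0 = 63806 J
q3 (heat water 0.0→100.0 °C): 189.9 × 4.15 × 100.0 = 78809 J
q4 (vaporize at 100 °C): 189.9 × 2269.0 = 430883 J
q5 (heat steam 100.0→136.5 °C): 189.9 × 2.03 × 36.5 = 14071 J
Total: 6201 + 63806 + 78809 + 430883 + 14071 = 593770 J = 594 kJ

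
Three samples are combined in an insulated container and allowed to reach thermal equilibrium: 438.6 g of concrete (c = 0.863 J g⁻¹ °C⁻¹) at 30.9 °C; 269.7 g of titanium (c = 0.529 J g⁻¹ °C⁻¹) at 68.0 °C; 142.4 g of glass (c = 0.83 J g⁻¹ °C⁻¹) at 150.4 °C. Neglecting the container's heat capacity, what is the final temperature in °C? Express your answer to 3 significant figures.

Σ mᵢcᵢ(T − Tᵢ) = 0  ⇒  T = Σ mᵢcᵢTᵢ / Σ mᵢcᵢ
Σ mᵢcᵢ = 438.6×0.863 + 269.7×0.529 + 142.4×0.83 = 639.3751
Σ mᵢcᵢTᵢ = 378.5118×30.9 + 142.6713×68.0 + 118.192×150.4 = 39174
T = 39174 / 639.3751 = 61.27 °C

T_f = 61.3 °C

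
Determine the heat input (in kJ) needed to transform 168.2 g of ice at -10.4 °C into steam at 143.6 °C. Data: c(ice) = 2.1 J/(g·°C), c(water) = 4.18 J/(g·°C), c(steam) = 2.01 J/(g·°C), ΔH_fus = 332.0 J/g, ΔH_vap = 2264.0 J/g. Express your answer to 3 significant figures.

q1 (heat ice -10.4→0.0 °C): 168.2 × 2.1 × 10.4 = 3673 J
q2 (melt at 0 °C): 168.2 × 332.0 = 55842 J
q3 (heat water 0.0→100.0 °C): 168.2 × 4.18 × 100.0 = 70308 J
q4 (vaporize at 100 °C): 168.2 × 2264.0 = 380805 J
q5 (heat steam 100.0→143.6 °C): 168.2 × 2.01 × 43.6 = 14740 J
Total: 3673 + 55842 + 70308 + 380805 + 14740 = 525368 J = 525 kJ

q = 525 kJ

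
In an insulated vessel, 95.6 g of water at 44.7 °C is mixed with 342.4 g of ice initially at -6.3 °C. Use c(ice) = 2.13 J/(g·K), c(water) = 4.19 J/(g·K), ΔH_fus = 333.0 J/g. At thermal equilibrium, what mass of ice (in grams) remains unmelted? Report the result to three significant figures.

Heat to warm all ice to 0 °C: 342.4×2.13×6.3 = 4594.7 J
Heat released by water cooling to 0 °C: 95.6×4.19×44.7 = 17905 J
17905 J < 4594.7 + 342.4×333.0 = 118613.9 J, so not all ice melts; final T = 0 °C.
Heat left for melting: 17905 − 4594.7 = 13310.3 J
Mass melted = 13310.3 / 333.0 = 39.97 g
Ice remaining = 342.4 − 39.97 = 302.43 g

m_ice remaining = 302 g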